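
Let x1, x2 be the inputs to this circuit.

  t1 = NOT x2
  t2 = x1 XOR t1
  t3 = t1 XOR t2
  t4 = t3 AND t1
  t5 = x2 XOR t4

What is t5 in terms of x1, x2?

x2 XOR ((NOT x2 XOR (x1 XOR NOT x2)) AND NOT x2)

t1 = NOT x2
t2 = x1 XOR t1 = x1 XOR NOT x2
t3 = t1 XOR t2 = NOT x2 XOR (x1 XOR NOT x2)
t4 = t3 AND t1 = (NOT x2 XOR (x1 XOR NOT x2)) AND NOT x2
t5 = x2 XOR t4 = x2 XOR ((NOT x2 XOR (x1 XOR NOT x2)) AND NOT x2)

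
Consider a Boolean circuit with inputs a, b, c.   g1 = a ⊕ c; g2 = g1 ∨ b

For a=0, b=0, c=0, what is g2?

g1 = 0 ⊕ 0 = 0
g2 = 0 ∨ 0 = 0

0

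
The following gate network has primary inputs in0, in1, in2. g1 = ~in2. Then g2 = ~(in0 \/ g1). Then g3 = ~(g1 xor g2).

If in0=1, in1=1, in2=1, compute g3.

g1 = ~1 = 0
g2 = ~(1 \/ 0) = 0
g3 = ~(0 xor 0) = 1

1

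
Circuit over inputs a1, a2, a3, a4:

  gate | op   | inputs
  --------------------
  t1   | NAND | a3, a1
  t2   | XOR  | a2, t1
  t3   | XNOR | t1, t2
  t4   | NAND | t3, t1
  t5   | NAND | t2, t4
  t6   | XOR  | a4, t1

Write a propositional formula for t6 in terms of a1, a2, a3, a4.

t1 = a3 NAND a1
t6 = a4 XOR t1 = a4 XOR (a3 NAND a1)

a4 XOR (a3 NAND a1)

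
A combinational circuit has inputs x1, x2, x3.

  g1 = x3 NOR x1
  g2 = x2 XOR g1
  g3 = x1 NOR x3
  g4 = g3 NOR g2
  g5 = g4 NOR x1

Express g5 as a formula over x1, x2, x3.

g1 = x3 NOR x1
g2 = x2 XOR g1 = x2 XOR (x3 NOR x1)
g3 = x1 NOR x3
g4 = g3 NOR g2 = (x1 NOR x3) NOR (x2 XOR (x3 NOR x1))
g5 = g4 NOR x1 = ((x1 NOR x3) NOR (x2 XOR (x3 NOR x1))) NOR x1

((x1 NOR x3) NOR (x2 XOR (x3 NOR x1))) NOR x1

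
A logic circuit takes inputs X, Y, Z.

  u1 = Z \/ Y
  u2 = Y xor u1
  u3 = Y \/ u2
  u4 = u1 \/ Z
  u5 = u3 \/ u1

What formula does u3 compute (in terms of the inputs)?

u1 = Z \/ Y
u2 = Y xor u1 = Y xor (Z \/ Y)
u3 = Y \/ u2 = Y \/ (Y xor (Z \/ Y))

Y \/ (Y xor (Z \/ Y))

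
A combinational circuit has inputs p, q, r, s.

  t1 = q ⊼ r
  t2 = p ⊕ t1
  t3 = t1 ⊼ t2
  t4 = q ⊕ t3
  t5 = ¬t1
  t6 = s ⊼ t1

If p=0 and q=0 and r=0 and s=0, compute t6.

t1 = 0 ⊼ 0 = 1
t6 = 0 ⊼ 1 = 1

1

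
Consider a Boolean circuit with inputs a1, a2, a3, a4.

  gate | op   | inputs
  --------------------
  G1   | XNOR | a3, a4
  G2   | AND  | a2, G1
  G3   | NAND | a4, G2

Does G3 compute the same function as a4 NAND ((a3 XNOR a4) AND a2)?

G1 = a3 XNOR a4
G2 = a2 AND G1 = a2 AND (a3 XNOR a4)
G3 = a4 NAND G2 = a4 NAND (a2 AND (a3 XNOR a4))
At a1=0, a2=1, a3=1, a4=1: circuit gives 0, formula gives 0.
At a1=0, a2=0, a3=0, a4=0: circuit gives 1, formula gives 1.
Agrees on all 16 inputs.

Yes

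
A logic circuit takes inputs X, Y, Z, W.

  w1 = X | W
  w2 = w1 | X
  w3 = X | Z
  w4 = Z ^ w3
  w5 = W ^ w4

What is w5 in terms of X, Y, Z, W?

w3 = X | Z
w4 = Z ^ w3 = Z ^ (X | Z)
w5 = W ^ w4 = W ^ (Z ^ (X | Z))

W ^ (Z ^ (X | Z))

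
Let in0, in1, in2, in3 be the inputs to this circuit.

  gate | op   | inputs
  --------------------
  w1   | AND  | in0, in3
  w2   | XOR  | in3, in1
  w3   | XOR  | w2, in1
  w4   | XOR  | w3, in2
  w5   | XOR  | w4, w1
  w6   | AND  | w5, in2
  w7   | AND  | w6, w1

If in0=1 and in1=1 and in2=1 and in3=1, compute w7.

1

w1 = 1 AND 1 = 1
w2 = 1 XOR 1 = 0
w3 = 0 XOR 1 = 1
w4 = 1 XOR 1 = 0
w5 = 0 XOR 1 = 1
w6 = 1 AND 1 = 1
w7 = 1 AND 1 = 1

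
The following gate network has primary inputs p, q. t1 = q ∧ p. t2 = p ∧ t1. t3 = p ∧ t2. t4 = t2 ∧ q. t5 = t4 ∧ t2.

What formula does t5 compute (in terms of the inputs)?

t1 = q ∧ p
t2 = p ∧ t1 = p ∧ (q ∧ p)
t4 = t2 ∧ q = (p ∧ (q ∧ p)) ∧ q
t5 = t4 ∧ t2 = ((p ∧ (q ∧ p)) ∧ q) ∧ (p ∧ (q ∧ p))

((p ∧ (q ∧ p)) ∧ q) ∧ (p ∧ (q ∧ p))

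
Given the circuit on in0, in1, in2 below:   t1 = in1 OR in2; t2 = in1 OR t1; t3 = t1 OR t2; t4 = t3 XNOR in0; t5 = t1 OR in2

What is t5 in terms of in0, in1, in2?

(in1 OR in2) OR in2

t1 = in1 OR in2
t5 = t1 OR in2 = (in1 OR in2) OR in2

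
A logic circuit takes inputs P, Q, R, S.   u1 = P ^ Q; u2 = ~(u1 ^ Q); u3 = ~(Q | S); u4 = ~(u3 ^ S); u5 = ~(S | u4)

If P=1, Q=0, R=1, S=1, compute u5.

u3 = ~(0 | 1) = 0
u4 = ~(0 ^ 1) = 0
u5 = ~(1 | 0) = 0

0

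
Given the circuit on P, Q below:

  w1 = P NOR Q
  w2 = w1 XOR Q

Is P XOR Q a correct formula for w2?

w1 = P NOR Q
w2 = w1 XOR Q = (P NOR Q) XOR Q
At P=0, Q=0: circuit gives 1, formula gives 0.

No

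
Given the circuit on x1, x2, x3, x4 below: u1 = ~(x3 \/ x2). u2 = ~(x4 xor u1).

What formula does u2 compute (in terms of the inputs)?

~(x4 xor (~(x3 \/ x2)))

u1 = ~(x3 \/ x2)
u2 = ~(x4 xor u1) = ~(x4 xor (~(x3 \/ x2)))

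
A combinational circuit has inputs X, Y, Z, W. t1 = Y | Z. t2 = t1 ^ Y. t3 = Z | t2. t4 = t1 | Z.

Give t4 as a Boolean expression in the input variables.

t1 = Y | Z
t4 = t1 | Z = (Y | Z) | Z

(Y | Z) | Z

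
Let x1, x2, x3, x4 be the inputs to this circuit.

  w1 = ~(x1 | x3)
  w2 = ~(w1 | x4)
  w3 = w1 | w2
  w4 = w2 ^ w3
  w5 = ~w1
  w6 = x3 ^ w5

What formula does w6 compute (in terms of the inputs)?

w1 = ~(x1 | x3)
w5 = ~w1 = ~(~(x1 | x3))
w6 = x3 ^ w5 = x3 ^ ~(~(x1 | x3))

x3 ^ ~(~(x1 | x3))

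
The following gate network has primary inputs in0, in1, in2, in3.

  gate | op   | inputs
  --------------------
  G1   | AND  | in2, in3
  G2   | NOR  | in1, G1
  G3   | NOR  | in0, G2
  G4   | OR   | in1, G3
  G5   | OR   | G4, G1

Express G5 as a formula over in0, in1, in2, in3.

(in1 OR (in0 NOR (in1 NOR (in2 AND in3)))) OR (in2 AND in3)

G1 = in2 AND in3
G2 = in1 NOR G1 = in1 NOR (in2 AND in3)
G3 = in0 NOR G2 = in0 NOR (in1 NOR (in2 AND in3))
G4 = in1 OR G3 = in1 OR (in0 NOR (in1 NOR (in2 AND in3)))
G5 = G4 OR G1 = (in1 OR (in0 NOR (in1 NOR (in2 AND in3)))) OR (in2 AND in3)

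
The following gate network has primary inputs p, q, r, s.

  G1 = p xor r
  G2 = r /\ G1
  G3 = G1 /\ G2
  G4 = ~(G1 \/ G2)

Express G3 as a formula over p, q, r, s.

(p xor r) /\ (r /\ (p xor r))

G1 = p xor r
G2 = r /\ G1 = r /\ (p xor r)
G3 = G1 /\ G2 = (p xor r) /\ (r /\ (p xor r))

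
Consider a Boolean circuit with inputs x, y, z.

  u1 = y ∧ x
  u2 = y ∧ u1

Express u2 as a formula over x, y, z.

u1 = y ∧ x
u2 = y ∧ u1 = y ∧ (y ∧ x)

y ∧ (y ∧ x)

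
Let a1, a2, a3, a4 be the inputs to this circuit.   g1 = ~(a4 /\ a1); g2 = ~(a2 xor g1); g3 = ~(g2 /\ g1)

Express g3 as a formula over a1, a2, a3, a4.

g1 = ~(a4 /\ a1)
g2 = ~(a2 xor g1) = ~(a2 xor (~(a4 /\ a1)))
g3 = ~(g2 /\ g1) = ~((~(a2 xor (~(a4 /\ a1)))) /\ (~(a4 /\ a1)))

~((~(a2 xor (~(a4 /\ a1)))) /\ (~(a4 /\ a1)))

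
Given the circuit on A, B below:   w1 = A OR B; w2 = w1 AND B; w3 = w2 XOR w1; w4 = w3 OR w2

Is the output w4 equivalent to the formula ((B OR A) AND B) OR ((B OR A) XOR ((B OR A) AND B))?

w1 = A OR B
w2 = w1 AND B = (A OR B) AND B
w3 = w2 XOR w1 = ((A OR B) AND B) XOR (A OR B)
w4 = w3 OR w2 = (((A OR B) AND B) XOR (A OR B)) OR ((A OR B) AND B)
At A=0, B=0: circuit gives 0, formula gives 0.
At A=0, B=1: circuit gives 1, formula gives 1.
Agrees on all 4 inputs.

Yes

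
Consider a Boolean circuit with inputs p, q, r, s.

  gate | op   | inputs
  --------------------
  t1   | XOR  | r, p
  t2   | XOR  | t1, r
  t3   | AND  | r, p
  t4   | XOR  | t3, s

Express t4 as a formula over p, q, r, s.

t3 = r AND p
t4 = t3 XOR s = (r AND p) XOR s

(r AND p) XOR s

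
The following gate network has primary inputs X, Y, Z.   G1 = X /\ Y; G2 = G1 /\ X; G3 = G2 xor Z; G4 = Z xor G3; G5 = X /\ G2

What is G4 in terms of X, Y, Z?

Z xor (((X /\ Y) /\ X) xor Z)

G1 = X /\ Y
G2 = G1 /\ X = (X /\ Y) /\ X
G3 = G2 xor Z = ((X /\ Y) /\ X) xor Z
G4 = Z xor G3 = Z xor (((X /\ Y) /\ X) xor Z)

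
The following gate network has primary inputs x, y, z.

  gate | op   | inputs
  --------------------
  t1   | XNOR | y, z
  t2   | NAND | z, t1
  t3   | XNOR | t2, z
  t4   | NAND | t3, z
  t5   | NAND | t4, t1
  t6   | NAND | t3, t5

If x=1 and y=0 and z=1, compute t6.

0

t1 = 0 XNOR 1 = 0
t2 = 1 NAND 0 = 1
t3 = 1 XNOR 1 = 1
t4 = 1 NAND 1 = 0
t5 = 0 NAND 0 = 1
t6 = 1 NAND 1 = 0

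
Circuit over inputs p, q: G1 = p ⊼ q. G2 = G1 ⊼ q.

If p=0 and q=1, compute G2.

0

G1 = 0 ⊼ 1 = 1
G2 = 1 ⊼ 1 = 0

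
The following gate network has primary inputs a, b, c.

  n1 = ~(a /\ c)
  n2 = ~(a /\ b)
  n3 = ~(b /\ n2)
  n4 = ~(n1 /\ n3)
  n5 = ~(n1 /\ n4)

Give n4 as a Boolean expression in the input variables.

n1 = ~(a /\ c)
n2 = ~(a /\ b)
n3 = ~(b /\ n2) = ~(b /\ (~(a /\ b)))
n4 = ~(n1 /\ n3) = ~((~(a /\ c)) /\ (~(b /\ (~(a /\ b)))))

~((~(a /\ c)) /\ (~(b /\ (~(a /\ b)))))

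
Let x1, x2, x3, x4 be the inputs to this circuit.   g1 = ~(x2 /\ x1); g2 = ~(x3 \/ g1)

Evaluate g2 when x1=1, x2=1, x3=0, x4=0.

g1 = ~(1 /\ 1) = 0
g2 = ~(0 \/ 0) = 1

1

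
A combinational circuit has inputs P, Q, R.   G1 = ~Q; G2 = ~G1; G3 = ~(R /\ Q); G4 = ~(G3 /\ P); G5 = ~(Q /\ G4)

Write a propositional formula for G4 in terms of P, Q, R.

G3 = ~(R /\ Q)
G4 = ~(G3 /\ P) = ~((~(R /\ Q)) /\ P)

~((~(R /\ Q)) /\ P)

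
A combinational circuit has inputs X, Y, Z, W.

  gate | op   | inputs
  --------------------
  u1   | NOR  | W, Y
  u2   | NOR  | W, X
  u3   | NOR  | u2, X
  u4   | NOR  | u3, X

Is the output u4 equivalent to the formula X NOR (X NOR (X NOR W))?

Yes

u2 = W NOR X
u3 = u2 NOR X = (W NOR X) NOR X
u4 = u3 NOR X = ((W NOR X) NOR X) NOR X
At X=0, Y=0, Z=0, W=1: circuit gives 0, formula gives 0.
At X=0, Y=0, Z=0, W=0: circuit gives 1, formula gives 1.
Agrees on all 16 inputs.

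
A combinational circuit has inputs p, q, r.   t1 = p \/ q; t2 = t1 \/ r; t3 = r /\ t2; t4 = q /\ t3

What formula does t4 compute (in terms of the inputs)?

t1 = p \/ q
t2 = t1 \/ r = (p \/ q) \/ r
t3 = r /\ t2 = r /\ ((p \/ q) \/ r)
t4 = q /\ t3 = q /\ (r /\ ((p \/ q) \/ r))

q /\ (r /\ ((p \/ q) \/ r))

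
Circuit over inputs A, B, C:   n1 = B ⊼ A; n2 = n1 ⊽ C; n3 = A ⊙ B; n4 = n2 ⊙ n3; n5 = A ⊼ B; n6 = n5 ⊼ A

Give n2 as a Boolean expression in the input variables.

n1 = B ⊼ A
n2 = n1 ⊽ C = (B ⊼ A) ⊽ C

(B ⊼ A) ⊽ C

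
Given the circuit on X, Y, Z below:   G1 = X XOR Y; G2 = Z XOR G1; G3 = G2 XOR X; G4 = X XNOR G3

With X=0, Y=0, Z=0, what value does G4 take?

1

G1 = 0 XOR 0 = 0
G2 = 0 XOR 0 = 0
G3 = 0 XOR 0 = 0
G4 = 0 XNOR 0 = 1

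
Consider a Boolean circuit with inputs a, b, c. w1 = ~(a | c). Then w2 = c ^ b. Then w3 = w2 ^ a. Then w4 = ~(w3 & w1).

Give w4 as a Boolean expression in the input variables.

~(((c ^ b) ^ a) & (~(a | c)))

w1 = ~(a | c)
w2 = c ^ b
w3 = w2 ^ a = (c ^ b) ^ a
w4 = ~(w3 & w1) = ~(((c ^ b) ^ a) & (~(a | c)))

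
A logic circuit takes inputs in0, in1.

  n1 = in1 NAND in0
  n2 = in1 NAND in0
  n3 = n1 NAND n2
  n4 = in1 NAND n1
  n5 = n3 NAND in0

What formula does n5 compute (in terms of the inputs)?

n1 = in1 NAND in0
n2 = in1 NAND in0
n3 = n1 NAND n2 = (in1 NAND in0) NAND (in1 NAND in0)
n5 = n3 NAND in0 = ((in1 NAND in0) NAND (in1 NAND in0)) NAND in0

((in1 NAND in0) NAND (in1 NAND in0)) NAND in0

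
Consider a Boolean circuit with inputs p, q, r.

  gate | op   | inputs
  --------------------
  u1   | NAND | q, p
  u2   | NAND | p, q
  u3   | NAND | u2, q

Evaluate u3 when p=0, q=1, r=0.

0

u2 = 0 NAND 1 = 1
u3 = 1 NAND 1 = 0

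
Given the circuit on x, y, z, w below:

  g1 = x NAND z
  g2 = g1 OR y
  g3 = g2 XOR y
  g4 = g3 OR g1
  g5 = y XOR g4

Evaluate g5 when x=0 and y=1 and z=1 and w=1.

0

g1 = 0 NAND 1 = 1
g2 = 1 OR 1 = 1
g3 = 1 XOR 1 = 0
g4 = 0 OR 1 = 1
g5 = 1 XOR 1 = 0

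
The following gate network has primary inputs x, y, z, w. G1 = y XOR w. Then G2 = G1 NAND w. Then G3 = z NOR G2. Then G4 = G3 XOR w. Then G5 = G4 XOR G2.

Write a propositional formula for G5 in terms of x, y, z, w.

G1 = y XOR w
G2 = G1 NAND w = (y XOR w) NAND w
G3 = z NOR G2 = z NOR ((y XOR w) NAND w)
G4 = G3 XOR w = (z NOR ((y XOR w) NAND w)) XOR w
G5 = G4 XOR G2 = ((z NOR ((y XOR w) NAND w)) XOR w) XOR ((y XOR w) NAND w)

((z NOR ((y XOR w) NAND w)) XOR w) XOR ((y XOR w) NAND w)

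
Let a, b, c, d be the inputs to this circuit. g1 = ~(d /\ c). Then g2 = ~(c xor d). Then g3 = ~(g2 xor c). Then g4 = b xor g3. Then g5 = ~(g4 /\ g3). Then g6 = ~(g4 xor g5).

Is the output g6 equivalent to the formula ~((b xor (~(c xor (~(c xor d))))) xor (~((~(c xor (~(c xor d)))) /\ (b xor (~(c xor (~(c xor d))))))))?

Yes

g2 = ~(c xor d)
g3 = ~(g2 xor c) = ~((~(c xor d)) xor c)
g4 = b xor g3 = b xor (~((~(c xor d)) xor c))
g5 = ~(g4 /\ g3) = ~((b xor (~((~(c xor d)) xor c))) /\ (~((~(c xor d)) xor c)))
g6 = ~(g4 xor g5) = ~((b xor (~((~(c xor d)) xor c))) xor (~((b xor (~((~(c xor d)) xor c))) /\ (~((~(c xor d)) xor c)))))
At a=0, b=0, c=0, d=0: circuit gives 0, formula gives 0.
At a=0, b=1, c=0, d=0: circuit gives 1, formula gives 1.
Agrees on all 16 inputs.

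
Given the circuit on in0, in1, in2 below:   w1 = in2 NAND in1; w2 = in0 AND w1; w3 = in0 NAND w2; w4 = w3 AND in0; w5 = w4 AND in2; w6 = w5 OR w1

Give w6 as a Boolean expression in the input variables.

w1 = in2 NAND in1
w2 = in0 AND w1 = in0 AND (in2 NAND in1)
w3 = in0 NAND w2 = in0 NAND (in0 AND (in2 NAND in1))
w4 = w3 AND in0 = (in0 NAND (in0 AND (in2 NAND in1))) AND in0
w5 = w4 AND in2 = ((in0 NAND (in0 AND (in2 NAND in1))) AND in0) AND in2
w6 = w5 OR w1 = (((in0 NAND (in0 AND (in2 NAND in1))) AND in0) AND in2) OR (in2 NAND in1)

(((in0 NAND (in0 AND (in2 NAND in1))) AND in0) AND in2) OR (in2 NAND in1)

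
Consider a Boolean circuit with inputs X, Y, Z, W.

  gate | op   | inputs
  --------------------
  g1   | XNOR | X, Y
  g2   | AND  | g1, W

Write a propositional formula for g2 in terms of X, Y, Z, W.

g1 = X XNOR Y
g2 = g1 AND W = (X XNOR Y) AND W

(X XNOR Y) AND W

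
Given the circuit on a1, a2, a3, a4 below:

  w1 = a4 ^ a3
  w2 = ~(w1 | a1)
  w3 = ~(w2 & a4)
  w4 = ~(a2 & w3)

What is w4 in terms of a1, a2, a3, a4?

w1 = a4 ^ a3
w2 = ~(w1 | a1) = ~((a4 ^ a3) | a1)
w3 = ~(w2 & a4) = ~((~((a4 ^ a3) | a1)) & a4)
w4 = ~(a2 & w3) = ~(a2 & (~((~((a4 ^ a3) | a1)) & a4)))

~(a2 & (~((~((a4 ^ a3) | a1)) & a4)))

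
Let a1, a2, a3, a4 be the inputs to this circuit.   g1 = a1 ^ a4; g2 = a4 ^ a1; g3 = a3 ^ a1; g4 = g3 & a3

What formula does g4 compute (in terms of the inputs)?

g3 = a3 ^ a1
g4 = g3 & a3 = (a3 ^ a1) & a3

(a3 ^ a1) & a3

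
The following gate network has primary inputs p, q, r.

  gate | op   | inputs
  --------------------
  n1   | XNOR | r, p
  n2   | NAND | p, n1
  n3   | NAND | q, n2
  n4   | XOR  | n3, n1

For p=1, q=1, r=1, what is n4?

n1 = 1 XNOR 1 = 1
n2 = 1 NAND 1 = 0
n3 = 1 NAND 0 = 1
n4 = 1 XOR 1 = 0

0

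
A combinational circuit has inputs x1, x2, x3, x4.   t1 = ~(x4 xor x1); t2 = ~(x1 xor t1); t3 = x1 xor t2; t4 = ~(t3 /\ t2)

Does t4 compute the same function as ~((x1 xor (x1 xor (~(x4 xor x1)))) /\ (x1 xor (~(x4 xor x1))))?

t1 = ~(x4 xor x1)
t2 = ~(x1 xor t1) = ~(x1 xor (~(x4 xor x1)))
t3 = x1 xor t2 = x1 xor (~(x1 xor (~(x4 xor x1))))
t4 = ~(t3 /\ t2) = ~((x1 xor (~(x1 xor (~(x4 xor x1))))) /\ (~(x1 xor (~(x4 xor x1)))))
At x1=0, x2=0, x3=0, x4=0: circuit gives 1, formula gives 0.

No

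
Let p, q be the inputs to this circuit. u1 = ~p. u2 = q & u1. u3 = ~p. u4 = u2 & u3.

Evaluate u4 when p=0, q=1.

1

u1 = ~0 = 1
u2 = 1 & 1 = 1
u3 = ~0 = 1
u4 = 1 & 1 = 1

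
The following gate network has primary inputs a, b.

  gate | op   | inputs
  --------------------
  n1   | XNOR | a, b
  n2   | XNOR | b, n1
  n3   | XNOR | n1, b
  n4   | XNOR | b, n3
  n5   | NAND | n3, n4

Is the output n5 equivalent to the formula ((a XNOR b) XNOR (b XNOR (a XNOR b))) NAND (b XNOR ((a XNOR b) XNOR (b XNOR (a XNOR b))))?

n1 = a XNOR b
n3 = n1 XNOR b = (a XNOR b) XNOR b
n4 = b XNOR n3 = b XNOR ((a XNOR b) XNOR b)
n5 = n3 NAND n4 = ((a XNOR b) XNOR b) NAND (b XNOR ((a XNOR b) XNOR b))
At a=0, b=1: circuit gives 1, formula gives 0.

No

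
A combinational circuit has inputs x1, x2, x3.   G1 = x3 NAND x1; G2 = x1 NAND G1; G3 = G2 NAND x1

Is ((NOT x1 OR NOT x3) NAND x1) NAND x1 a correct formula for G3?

G1 = x3 NAND x1
G2 = x1 NAND G1 = x1 NAND (x3 NAND x1)
G3 = G2 NAND x1 = (x1 NAND (x3 NAND x1)) NAND x1
At x1=1, x2=0, x3=1: circuit gives 0, formula gives 0.
At x1=0, x2=0, x3=0: circuit gives 1, formula gives 1.
Agrees on all 8 inputs.

Yes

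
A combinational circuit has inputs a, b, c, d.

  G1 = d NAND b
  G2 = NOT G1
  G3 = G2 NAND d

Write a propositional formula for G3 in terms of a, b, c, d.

G1 = d NAND b
G2 = NOT G1 = NOT (d NAND b)
G3 = G2 NAND d = NOT (d NAND b) NAND d

NOT (d NAND b) NAND d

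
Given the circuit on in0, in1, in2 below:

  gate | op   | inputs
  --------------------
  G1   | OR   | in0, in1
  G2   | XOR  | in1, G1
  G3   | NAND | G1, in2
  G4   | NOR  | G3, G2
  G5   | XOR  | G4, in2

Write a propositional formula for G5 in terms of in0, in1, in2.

G1 = in0 OR in1
G2 = in1 XOR G1 = in1 XOR (in0 OR in1)
G3 = G1 NAND in2 = (in0 OR in1) NAND in2
G4 = G3 NOR G2 = ((in0 OR in1) NAND in2) NOR (in1 XOR (in0 OR in1))
G5 = G4 XOR in2 = (((in0 OR in1) NAND in2) NOR (in1 XOR (in0 OR in1))) XOR in2

(((in0 OR in1) NAND in2) NOR (in1 XOR (in0 OR in1))) XOR in2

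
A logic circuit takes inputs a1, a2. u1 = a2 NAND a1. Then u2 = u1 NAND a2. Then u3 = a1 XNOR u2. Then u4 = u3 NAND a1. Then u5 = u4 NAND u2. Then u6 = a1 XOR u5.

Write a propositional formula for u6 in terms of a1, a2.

a1 XOR (((a1 XNOR ((a2 NAND a1) NAND a2)) NAND a1) NAND ((a2 NAND a1) NAND a2))

u1 = a2 NAND a1
u2 = u1 NAND a2 = (a2 NAND a1) NAND a2
u3 = a1 XNOR u2 = a1 XNOR ((a2 NAND a1) NAND a2)
u4 = u3 NAND a1 = (a1 XNOR ((a2 NAND a1) NAND a2)) NAND a1
u5 = u4 NAND u2 = ((a1 XNOR ((a2 NAND a1) NAND a2)) NAND a1) NAND ((a2 NAND a1) NAND a2)
u6 = a1 XOR u5 = a1 XOR (((a1 XNOR ((a2 NAND a1) NAND a2)) NAND a1) NAND ((a2 NAND a1) NAND a2))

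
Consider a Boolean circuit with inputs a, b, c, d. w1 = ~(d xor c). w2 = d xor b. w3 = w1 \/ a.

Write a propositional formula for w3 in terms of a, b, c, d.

w1 = ~(d xor c)
w3 = w1 \/ a = (~(d xor c)) \/ a

(~(d xor c)) \/ a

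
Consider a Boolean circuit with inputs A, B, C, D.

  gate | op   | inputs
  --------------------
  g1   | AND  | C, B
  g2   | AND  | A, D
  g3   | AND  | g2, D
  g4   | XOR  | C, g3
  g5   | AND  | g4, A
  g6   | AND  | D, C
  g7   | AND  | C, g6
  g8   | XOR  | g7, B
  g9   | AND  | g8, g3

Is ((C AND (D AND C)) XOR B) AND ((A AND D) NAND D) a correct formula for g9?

No

g2 = A AND D
g3 = g2 AND D = (A AND D) AND D
g6 = D AND C
g7 = C AND g6 = C AND (D AND C)
g8 = g7 XOR B = (C AND (D AND C)) XOR B
g9 = g8 AND g3 = ((C AND (D AND C)) XOR B) AND ((A AND D) AND D)
At A=0, B=0, C=1, D=1: circuit gives 0, formula gives 1.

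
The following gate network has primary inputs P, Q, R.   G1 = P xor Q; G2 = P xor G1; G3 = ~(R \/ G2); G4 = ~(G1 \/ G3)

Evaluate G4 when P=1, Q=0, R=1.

G1 = 1 xor 0 = 1
G2 = 1 xor 1 = 0
G3 = ~(1 \/ 0) = 0
G4 = ~(1 \/ 0) = 0

0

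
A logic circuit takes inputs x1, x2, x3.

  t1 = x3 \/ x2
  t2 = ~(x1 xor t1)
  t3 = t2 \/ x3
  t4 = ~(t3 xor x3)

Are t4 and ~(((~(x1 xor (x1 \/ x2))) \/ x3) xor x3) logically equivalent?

No

t1 = x3 \/ x2
t2 = ~(x1 xor t1) = ~(x1 xor (x3 \/ x2))
t3 = t2 \/ x3 = (~(x1 xor (x3 \/ x2))) \/ x3
t4 = ~(t3 xor x3) = ~(((~(x1 xor (x3 \/ x2))) \/ x3) xor x3)
At x1=1, x2=0, x3=0: circuit gives 1, formula gives 0.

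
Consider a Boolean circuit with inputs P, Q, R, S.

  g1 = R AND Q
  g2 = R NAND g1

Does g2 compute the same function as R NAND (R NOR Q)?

g1 = R AND Q
g2 = R NAND g1 = R NAND (R AND Q)
At P=0, Q=1, R=1, S=0: circuit gives 0, formula gives 1.

No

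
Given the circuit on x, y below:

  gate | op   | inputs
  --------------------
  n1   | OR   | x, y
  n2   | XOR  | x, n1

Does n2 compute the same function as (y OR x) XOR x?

Yes

n1 = x OR y
n2 = x XOR n1 = x XOR (x OR y)
At x=0, y=0: circuit gives 0, formula gives 0.
At x=0, y=1: circuit gives 1, formula gives 1.
Agrees on all 4 inputs.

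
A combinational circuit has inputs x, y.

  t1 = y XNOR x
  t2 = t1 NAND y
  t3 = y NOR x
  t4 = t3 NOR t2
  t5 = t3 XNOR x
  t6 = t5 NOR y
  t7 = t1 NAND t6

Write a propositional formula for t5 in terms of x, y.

t3 = y NOR x
t5 = t3 XNOR x = (y NOR x) XNOR x

(y NOR x) XNOR x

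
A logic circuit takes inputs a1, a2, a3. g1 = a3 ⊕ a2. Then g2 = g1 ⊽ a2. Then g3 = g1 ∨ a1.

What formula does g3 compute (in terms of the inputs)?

g1 = a3 ⊕ a2
g3 = g1 ∨ a1 = (a3 ⊕ a2) ∨ a1

(a3 ⊕ a2) ∨ a1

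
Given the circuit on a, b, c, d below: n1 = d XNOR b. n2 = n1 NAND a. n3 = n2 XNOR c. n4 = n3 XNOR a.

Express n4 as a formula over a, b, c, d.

(((d XNOR b) NAND a) XNOR c) XNOR a

n1 = d XNOR b
n2 = n1 NAND a = (d XNOR b) NAND a
n3 = n2 XNOR c = ((d XNOR b) NAND a) XNOR c
n4 = n3 XNOR a = (((d XNOR b) NAND a) XNOR c) XNOR a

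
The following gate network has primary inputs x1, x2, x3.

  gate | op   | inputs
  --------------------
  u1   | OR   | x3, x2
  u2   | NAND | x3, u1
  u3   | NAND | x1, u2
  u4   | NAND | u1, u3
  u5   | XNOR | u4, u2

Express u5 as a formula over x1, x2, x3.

u1 = x3 OR x2
u2 = x3 NAND u1 = x3 NAND (x3 OR x2)
u3 = x1 NAND u2 = x1 NAND (x3 NAND (x3 OR x2))
u4 = u1 NAND u3 = (x3 OR x2) NAND (x1 NAND (x3 NAND (x3 OR x2)))
u5 = u4 XNOR u2 = ((x3 OR x2) NAND (x1 NAND (x3 NAND (x3 OR x2)))) XNOR (x3 NAND (x3 OR x2))

((x3 OR x2) NAND (x1 NAND (x3 NAND (x3 OR x2)))) XNOR (x3 NAND (x3 OR x2))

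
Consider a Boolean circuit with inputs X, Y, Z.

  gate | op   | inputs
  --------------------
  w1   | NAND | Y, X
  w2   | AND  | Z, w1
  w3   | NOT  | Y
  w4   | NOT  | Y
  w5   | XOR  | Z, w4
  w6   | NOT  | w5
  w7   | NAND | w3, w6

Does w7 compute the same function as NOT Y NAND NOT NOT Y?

w3 = NOT Y
w4 = NOT Y
w5 = Z XOR w4 = Z XOR NOT Y
w6 = NOT w5 = NOT (Z XOR NOT Y)
w7 = w3 NAND w6 = NOT Y NAND NOT (Z XOR NOT Y)
At X=0, Y=0, Z=1: circuit gives 0, formula gives 1.

No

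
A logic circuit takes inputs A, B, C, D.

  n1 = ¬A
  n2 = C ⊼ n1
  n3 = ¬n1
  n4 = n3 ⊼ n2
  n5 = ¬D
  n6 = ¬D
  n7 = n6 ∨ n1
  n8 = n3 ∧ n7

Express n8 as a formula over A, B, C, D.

n1 = ¬A
n3 = ¬n1 = ¬¬A
n6 = ¬D
n7 = n6 ∨ n1 = ¬D ∨ ¬A
n8 = n3 ∧ n7 = ¬¬A ∧ (¬D ∨ ¬A)

¬¬A ∧ (¬D ∨ ¬A)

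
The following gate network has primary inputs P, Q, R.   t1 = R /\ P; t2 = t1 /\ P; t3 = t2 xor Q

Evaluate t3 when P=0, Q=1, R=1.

t1 = 1 /\ 0 = 0
t2 = 0 /\ 0 = 0
t3 = 0 xor 1 = 1

1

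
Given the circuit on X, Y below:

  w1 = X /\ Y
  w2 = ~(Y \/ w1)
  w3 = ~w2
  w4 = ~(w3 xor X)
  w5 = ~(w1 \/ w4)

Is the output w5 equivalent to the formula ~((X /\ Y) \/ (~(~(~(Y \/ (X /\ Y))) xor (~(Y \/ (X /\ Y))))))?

No

w1 = X /\ Y
w2 = ~(Y \/ w1) = ~(Y \/ (X /\ Y))
w3 = ~w2 = ~(~(Y \/ (X /\ Y)))
w4 = ~(w3 xor X) = ~(~(~(Y \/ (X /\ Y))) xor X)
w5 = ~(w1 \/ w4) = ~((X /\ Y) \/ (~(~(~(Y \/ (X /\ Y))) xor X)))
At X=0, Y=0: circuit gives 0, formula gives 1.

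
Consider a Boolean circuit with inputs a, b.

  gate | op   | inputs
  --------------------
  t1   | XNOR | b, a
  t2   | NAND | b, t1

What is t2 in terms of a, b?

b NAND (b XNOR a)

t1 = b XNOR a
t2 = b NAND t1 = b NAND (b XNOR a)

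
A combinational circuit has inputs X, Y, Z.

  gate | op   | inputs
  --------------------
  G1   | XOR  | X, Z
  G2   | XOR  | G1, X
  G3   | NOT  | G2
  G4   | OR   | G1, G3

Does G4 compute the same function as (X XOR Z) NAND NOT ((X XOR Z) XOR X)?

G1 = X XOR Z
G2 = G1 XOR X = (X XOR Z) XOR X
G3 = NOT G2 = NOT ((X XOR Z) XOR X)
G4 = G1 OR G3 = (X XOR Z) OR NOT ((X XOR Z) XOR X)
At X=1, Y=0, Z=0: circuit gives 1, formula gives 0.

No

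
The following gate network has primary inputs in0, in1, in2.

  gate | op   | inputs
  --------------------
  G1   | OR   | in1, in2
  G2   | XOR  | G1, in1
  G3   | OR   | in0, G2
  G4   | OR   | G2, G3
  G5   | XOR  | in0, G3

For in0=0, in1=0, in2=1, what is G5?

G1 = 0 OR 1 = 1
G2 = 1 XOR 0 = 1
G3 = 0 OR 1 = 1
G5 = 0 XOR 1 = 1

1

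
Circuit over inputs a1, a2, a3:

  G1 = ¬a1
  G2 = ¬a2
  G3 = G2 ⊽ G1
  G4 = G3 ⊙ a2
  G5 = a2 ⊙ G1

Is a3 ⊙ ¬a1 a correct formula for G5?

No

G1 = ¬a1
G5 = a2 ⊙ G1 = a2 ⊙ ¬a1
At a1=0, a2=0, a3=1: circuit gives 0, formula gives 1.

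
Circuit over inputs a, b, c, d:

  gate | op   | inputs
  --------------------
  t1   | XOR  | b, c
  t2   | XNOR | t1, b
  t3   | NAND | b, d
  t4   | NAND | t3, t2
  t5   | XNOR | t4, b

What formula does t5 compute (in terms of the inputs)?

t1 = b XOR c
t2 = t1 XNOR b = (b XOR c) XNOR b
t3 = b NAND d
t4 = t3 NAND t2 = (b NAND d) NAND ((b XOR c) XNOR b)
t5 = t4 XNOR b = ((b NAND d) NAND ((b XOR c) XNOR b)) XNOR b

((b NAND d) NAND ((b XOR c) XNOR b)) XNOR b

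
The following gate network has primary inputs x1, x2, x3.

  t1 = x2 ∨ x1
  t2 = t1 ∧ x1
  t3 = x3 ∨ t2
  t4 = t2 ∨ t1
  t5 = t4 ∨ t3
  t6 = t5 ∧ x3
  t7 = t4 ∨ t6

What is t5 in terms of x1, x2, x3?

t1 = x2 ∨ x1
t2 = t1 ∧ x1 = (x2 ∨ x1) ∧ x1
t3 = x3 ∨ t2 = x3 ∨ ((x2 ∨ x1) ∧ x1)
t4 = t2 ∨ t1 = ((x2 ∨ x1) ∧ x1) ∨ (x2 ∨ x1)
t5 = t4 ∨ t3 = (((x2 ∨ x1) ∧ x1) ∨ (x2 ∨ x1)) ∨ (x3 ∨ ((x2 ∨ x1) ∧ x1))

(((x2 ∨ x1) ∧ x1) ∨ (x2 ∨ x1)) ∨ (x3 ∨ ((x2 ∨ x1) ∧ x1))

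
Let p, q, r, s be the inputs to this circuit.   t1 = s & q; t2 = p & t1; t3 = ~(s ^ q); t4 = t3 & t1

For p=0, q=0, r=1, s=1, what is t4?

t1 = 1 & 0 = 0
t3 = ~(1 ^ 0) = 0
t4 = 0 & 0 = 0

0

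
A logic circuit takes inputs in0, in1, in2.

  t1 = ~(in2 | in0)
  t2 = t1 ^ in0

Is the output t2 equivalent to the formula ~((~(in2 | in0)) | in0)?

No

t1 = ~(in2 | in0)
t2 = t1 ^ in0 = (~(in2 | in0)) ^ in0
At in0=0, in1=0, in2=0: circuit gives 1, formula gives 0.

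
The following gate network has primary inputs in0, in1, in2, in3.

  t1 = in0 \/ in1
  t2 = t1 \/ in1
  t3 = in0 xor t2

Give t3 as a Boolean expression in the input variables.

t1 = in0 \/ in1
t2 = t1 \/ in1 = (in0 \/ in1) \/ in1
t3 = in0 xor t2 = in0 xor ((in0 \/ in1) \/ in1)

in0 xor ((in0 \/ in1) \/ in1)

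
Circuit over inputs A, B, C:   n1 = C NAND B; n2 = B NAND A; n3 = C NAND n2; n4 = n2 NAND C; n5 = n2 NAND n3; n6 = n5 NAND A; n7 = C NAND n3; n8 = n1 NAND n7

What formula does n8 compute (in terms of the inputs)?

n1 = C NAND B
n2 = B NAND A
n3 = C NAND n2 = C NAND (B NAND A)
n7 = C NAND n3 = C NAND (C NAND (B NAND A))
n8 = n1 NAND n7 = (C NAND B) NAND (C NAND (C NAND (B NAND A)))

(C NAND B) NAND (C NAND (C NAND (B NAND A)))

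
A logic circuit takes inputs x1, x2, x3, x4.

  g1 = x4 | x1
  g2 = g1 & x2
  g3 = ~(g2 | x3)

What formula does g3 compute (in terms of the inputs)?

g1 = x4 | x1
g2 = g1 & x2 = (x4 | x1) & x2
g3 = ~(g2 | x3) = ~(((x4 | x1) & x2) | x3)

~(((x4 | x1) & x2) | x3)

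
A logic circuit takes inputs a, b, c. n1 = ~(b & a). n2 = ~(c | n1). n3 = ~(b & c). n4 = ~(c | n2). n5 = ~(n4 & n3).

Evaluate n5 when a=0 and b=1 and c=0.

0

n1 = ~(1 & 0) = 1
n2 = ~(0 | 1) = 0
n3 = ~(1 & 0) = 1
n4 = ~(0 | 0) = 1
n5 = ~(1 & 1) = 0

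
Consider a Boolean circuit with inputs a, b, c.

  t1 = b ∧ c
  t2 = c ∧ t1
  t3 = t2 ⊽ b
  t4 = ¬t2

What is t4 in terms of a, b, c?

¬(c ∧ (b ∧ c))

t1 = b ∧ c
t2 = c ∧ t1 = c ∧ (b ∧ c)
t4 = ¬t2 = ¬(c ∧ (b ∧ c))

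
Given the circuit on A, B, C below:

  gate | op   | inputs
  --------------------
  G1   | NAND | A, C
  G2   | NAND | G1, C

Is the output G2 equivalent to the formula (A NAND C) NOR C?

No

G1 = A NAND C
G2 = G1 NAND C = (A NAND C) NAND C
At A=0, B=0, C=0: circuit gives 1, formula gives 0.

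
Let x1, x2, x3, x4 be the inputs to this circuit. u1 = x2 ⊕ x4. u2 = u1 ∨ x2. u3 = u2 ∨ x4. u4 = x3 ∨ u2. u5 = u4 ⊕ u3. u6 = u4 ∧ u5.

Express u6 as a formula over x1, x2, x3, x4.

u1 = x2 ⊕ x4
u2 = u1 ∨ x2 = (x2 ⊕ x4) ∨ x2
u3 = u2 ∨ x4 = ((x2 ⊕ x4) ∨ x2) ∨ x4
u4 = x3 ∨ u2 = x3 ∨ ((x2 ⊕ x4) ∨ x2)
u5 = u4 ⊕ u3 = (x3 ∨ ((x2 ⊕ x4) ∨ x2)) ⊕ (((x2 ⊕ x4) ∨ x2) ∨ x4)
u6 = u4 ∧ u5 = (x3 ∨ ((x2 ⊕ x4) ∨ x2)) ∧ ((x3 ∨ ((x2 ⊕ x4) ∨ x2)) ⊕ (((x2 ⊕ x4) ∨ x2) ∨ x4))

(x3 ∨ ((x2 ⊕ x4) ∨ x2)) ∧ ((x3 ∨ ((x2 ⊕ x4) ∨ x2)) ⊕ (((x2 ⊕ x4) ∨ x2) ∨ x4))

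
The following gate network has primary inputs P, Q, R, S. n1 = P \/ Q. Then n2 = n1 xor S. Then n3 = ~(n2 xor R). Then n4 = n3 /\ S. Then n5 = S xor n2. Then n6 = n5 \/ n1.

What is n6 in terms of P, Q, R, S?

n1 = P \/ Q
n2 = n1 xor S = (P \/ Q) xor S
n5 = S xor n2 = S xor ((P \/ Q) xor S)
n6 = n5 \/ n1 = (S xor ((P \/ Q) xor S)) \/ (P \/ Q)

(S xor ((P \/ Q) xor S)) \/ (P \/ Q)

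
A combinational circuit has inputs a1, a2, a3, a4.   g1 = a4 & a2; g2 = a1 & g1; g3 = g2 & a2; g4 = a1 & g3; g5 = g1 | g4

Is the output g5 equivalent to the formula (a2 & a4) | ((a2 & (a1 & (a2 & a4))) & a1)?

Yes

g1 = a4 & a2
g2 = a1 & g1 = a1 & (a4 & a2)
g3 = g2 & a2 = (a1 & (a4 & a2)) & a2
g4 = a1 & g3 = a1 & ((a1 & (a4 & a2)) & a2)
g5 = g1 | g4 = (a4 & a2) | (a1 & ((a1 & (a4 & a2)) & a2))
At a1=0, a2=0, a3=0, a4=0: circuit gives 0, formula gives 0.
At a1=0, a2=1, a3=0, a4=1: circuit gives 1, formula gives 1.
Agrees on all 16 inputs.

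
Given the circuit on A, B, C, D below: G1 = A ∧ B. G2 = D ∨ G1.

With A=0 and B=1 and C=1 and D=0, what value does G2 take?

0

G1 = 0 ∧ 1 = 0
G2 = 0 ∨ 0 = 0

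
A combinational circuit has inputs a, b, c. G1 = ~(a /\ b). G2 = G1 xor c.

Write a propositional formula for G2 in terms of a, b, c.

G1 = ~(a /\ b)
G2 = G1 xor c = (~(a /\ b)) xor c

(~(a /\ b)) xor c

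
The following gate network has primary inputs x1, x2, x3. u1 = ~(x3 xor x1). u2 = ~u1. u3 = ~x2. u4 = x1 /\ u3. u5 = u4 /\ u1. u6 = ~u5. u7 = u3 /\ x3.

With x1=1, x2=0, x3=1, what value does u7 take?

1

u3 = ~0 = 1
u7 = 1 /\ 1 = 1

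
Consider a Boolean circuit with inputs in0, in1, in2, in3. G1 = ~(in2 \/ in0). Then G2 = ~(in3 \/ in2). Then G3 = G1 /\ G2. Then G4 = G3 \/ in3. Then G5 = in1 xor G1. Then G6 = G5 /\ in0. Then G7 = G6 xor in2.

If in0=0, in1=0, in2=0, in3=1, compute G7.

G1 = ~(0 \/ 0) = 1
G5 = 0 xor 1 = 1
G6 = 1 /\ 0 = 0
G7 = 0 xor 0 = 0

0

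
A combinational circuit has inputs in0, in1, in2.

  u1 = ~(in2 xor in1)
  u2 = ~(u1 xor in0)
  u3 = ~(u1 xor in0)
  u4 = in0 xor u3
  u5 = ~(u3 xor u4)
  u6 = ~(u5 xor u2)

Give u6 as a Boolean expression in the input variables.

~((~((~((~(in2 xor in1)) xor in0)) xor (in0 xor (~((~(in2 xor in1)) xor in0))))) xor (~((~(in2 xor in1)) xor in0)))

u1 = ~(in2 xor in1)
u2 = ~(u1 xor in0) = ~((~(in2 xor in1)) xor in0)
u3 = ~(u1 xor in0) = ~((~(in2 xor in1)) xor in0)
u4 = in0 xor u3 = in0 xor (~((~(in2 xor in1)) xor in0))
u5 = ~(u3 xor u4) = ~((~((~(in2 xor in1)) xor in0)) xor (in0 xor (~((~(in2 xor in1)) xor in0))))
u6 = ~(u5 xor u2) = ~((~((~((~(in2 xor in1)) xor in0)) xor (in0 xor (~((~(in2 xor in1)) xor in0))))) xor (~((~(in2 xor in1)) xor in0)))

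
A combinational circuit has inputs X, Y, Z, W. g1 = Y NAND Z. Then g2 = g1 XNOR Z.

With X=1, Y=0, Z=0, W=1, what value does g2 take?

g1 = 0 NAND 0 = 1
g2 = 1 XNOR 0 = 0

0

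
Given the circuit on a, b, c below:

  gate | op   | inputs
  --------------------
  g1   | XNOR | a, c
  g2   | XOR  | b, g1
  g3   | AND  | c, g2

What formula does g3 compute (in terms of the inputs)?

c AND (b XOR (a XNOR c))

g1 = a XNOR c
g2 = b XOR g1 = b XOR (a XNOR c)
g3 = c AND g2 = c AND (b XOR (a XNOR c))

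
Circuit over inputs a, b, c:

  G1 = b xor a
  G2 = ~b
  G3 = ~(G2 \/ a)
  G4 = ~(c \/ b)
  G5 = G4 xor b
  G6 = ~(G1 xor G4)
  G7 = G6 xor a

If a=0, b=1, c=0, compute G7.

0

G1 = 1 xor 0 = 1
G4 = ~(0 \/ 1) = 0
G6 = ~(1 xor 0) = 0
G7 = 0 xor 0 = 0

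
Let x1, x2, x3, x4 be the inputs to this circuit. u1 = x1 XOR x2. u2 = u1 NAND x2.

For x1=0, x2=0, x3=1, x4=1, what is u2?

u1 = 0 XOR 0 = 0
u2 = 0 NAND 0 = 1

1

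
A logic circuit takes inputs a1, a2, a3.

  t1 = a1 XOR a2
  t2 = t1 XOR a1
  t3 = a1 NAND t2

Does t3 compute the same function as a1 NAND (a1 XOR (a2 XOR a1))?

t1 = a1 XOR a2
t2 = t1 XOR a1 = (a1 XOR a2) XOR a1
t3 = a1 NAND t2 = a1 NAND ((a1 XOR a2) XOR a1)
At a1=1, a2=1, a3=0: circuit gives 0, formula gives 0.
At a1=0, a2=0, a3=0: circuit gives 1, formula gives 1.
Agrees on all 8 inputs.

Yes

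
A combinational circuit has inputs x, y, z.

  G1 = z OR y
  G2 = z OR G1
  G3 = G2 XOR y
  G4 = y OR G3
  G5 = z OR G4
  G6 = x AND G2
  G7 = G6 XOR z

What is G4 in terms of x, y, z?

y OR ((z OR (z OR y)) XOR y)

G1 = z OR y
G2 = z OR G1 = z OR (z OR y)
G3 = G2 XOR y = (z OR (z OR y)) XOR y
G4 = y OR G3 = y OR ((z OR (z OR y)) XOR y)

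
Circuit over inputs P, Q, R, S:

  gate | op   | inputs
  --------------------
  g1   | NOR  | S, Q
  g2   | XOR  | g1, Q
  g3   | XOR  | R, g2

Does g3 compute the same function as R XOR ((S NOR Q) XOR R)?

g1 = S NOR Q
g2 = g1 XOR Q = (S NOR Q) XOR Q
g3 = R XOR g2 = R XOR ((S NOR Q) XOR Q)
At P=0, Q=0, R=1, S=0: circuit gives 0, formula gives 1.

No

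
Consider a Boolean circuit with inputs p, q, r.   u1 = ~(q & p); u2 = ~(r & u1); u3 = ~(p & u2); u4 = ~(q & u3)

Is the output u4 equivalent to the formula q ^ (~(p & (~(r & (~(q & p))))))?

u1 = ~(q & p)
u2 = ~(r & u1) = ~(r & (~(q & p)))
u3 = ~(p & u2) = ~(p & (~(r & (~(q & p)))))
u4 = ~(q & u3) = ~(q & (~(p & (~(r & (~(q & p)))))))
At p=1, q=0, r=0: circuit gives 1, formula gives 0.

No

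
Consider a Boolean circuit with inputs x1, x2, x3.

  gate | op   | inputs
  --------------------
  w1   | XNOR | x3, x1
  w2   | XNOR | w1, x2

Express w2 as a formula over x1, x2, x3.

(x3 XNOR x1) XNOR x2

w1 = x3 XNOR x1
w2 = w1 XNOR x2 = (x3 XNOR x1) XNOR x2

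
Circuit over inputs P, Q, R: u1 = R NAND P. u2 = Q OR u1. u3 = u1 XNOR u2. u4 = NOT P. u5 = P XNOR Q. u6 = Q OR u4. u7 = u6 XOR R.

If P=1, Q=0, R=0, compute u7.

u4 = NOT 1 = 0
u6 = 0 OR 0 = 0
u7 = 0 XOR 0 = 0

0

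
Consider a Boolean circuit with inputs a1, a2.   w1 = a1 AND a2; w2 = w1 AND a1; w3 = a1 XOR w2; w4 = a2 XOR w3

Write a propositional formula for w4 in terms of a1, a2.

w1 = a1 AND a2
w2 = w1 AND a1 = (a1 AND a2) AND a1
w3 = a1 XOR w2 = a1 XOR ((a1 AND a2) AND a1)
w4 = a2 XOR w3 = a2 XOR (a1 XOR ((a1 AND a2) AND a1))

a2 XOR (a1 XOR ((a1 AND a2) AND a1))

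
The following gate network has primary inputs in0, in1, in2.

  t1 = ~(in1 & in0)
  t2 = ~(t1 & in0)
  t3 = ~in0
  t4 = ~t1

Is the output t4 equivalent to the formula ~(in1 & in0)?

No

t1 = ~(in1 & in0)
t4 = ~t1 = ~(~(in1 & in0))
At in0=0, in1=0, in2=0: circuit gives 0, formula gives 1.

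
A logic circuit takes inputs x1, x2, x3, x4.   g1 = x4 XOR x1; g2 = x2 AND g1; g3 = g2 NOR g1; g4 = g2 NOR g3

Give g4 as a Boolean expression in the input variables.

g1 = x4 XOR x1
g2 = x2 AND g1 = x2 AND (x4 XOR x1)
g3 = g2 NOR g1 = (x2 AND (x4 XOR x1)) NOR (x4 XOR x1)
g4 = g2 NOR g3 = (x2 AND (x4 XOR x1)) NOR ((x2 AND (x4 XOR x1)) NOR (x4 XOR x1))

(x2 AND (x4 XOR x1)) NOR ((x2 AND (x4 XOR x1)) NOR (x4 XOR x1))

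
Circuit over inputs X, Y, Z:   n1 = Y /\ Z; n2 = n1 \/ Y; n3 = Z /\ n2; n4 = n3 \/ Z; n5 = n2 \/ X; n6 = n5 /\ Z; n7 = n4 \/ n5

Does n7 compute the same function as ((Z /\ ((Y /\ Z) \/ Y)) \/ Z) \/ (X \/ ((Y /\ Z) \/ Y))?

n1 = Y /\ Z
n2 = n1 \/ Y = (Y /\ Z) \/ Y
n3 = Z /\ n2 = Z /\ ((Y /\ Z) \/ Y)
n4 = n3 \/ Z = (Z /\ ((Y /\ Z) \/ Y)) \/ Z
n5 = n2 \/ X = ((Y /\ Z) \/ Y) \/ X
n7 = n4 \/ n5 = ((Z /\ ((Y /\ Z) \/ Y)) \/ Z) \/ (((Y /\ Z) \/ Y) \/ X)
At X=0, Y=0, Z=0: circuit gives 0, formula gives 0.
At X=0, Y=0, Z=1: circuit gives 1, formula gives 1.
Agrees on all 8 inputs.

Yes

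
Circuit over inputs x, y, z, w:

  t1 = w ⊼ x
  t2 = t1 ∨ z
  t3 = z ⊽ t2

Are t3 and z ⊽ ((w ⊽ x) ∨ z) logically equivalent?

t1 = w ⊼ x
t2 = t1 ∨ z = (w ⊼ x) ∨ z
t3 = z ⊽ t2 = z ⊽ ((w ⊼ x) ∨ z)
At x=0, y=0, z=0, w=1: circuit gives 0, formula gives 1.

No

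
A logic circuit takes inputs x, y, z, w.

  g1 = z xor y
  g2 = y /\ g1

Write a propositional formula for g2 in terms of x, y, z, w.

y /\ (z xor y)

g1 = z xor y
g2 = y /\ g1 = y /\ (z xor y)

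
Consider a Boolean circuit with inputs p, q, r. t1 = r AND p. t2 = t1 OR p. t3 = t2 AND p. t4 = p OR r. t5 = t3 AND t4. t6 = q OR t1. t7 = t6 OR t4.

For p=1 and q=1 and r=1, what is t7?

t1 = 1 AND 1 = 1
t4 = 1 OR 1 = 1
t6 = 1 OR 1 = 1
t7 = 1 OR 1 = 1

1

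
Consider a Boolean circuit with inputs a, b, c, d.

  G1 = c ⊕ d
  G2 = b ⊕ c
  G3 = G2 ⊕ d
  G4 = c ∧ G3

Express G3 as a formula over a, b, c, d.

(b ⊕ c) ⊕ d

G2 = b ⊕ c
G3 = G2 ⊕ d = (b ⊕ c) ⊕ d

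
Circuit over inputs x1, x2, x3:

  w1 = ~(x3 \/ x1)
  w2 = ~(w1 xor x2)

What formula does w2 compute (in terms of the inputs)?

~((~(x3 \/ x1)) xor x2)

w1 = ~(x3 \/ x1)
w2 = ~(w1 xor x2) = ~((~(x3 \/ x1)) xor x2)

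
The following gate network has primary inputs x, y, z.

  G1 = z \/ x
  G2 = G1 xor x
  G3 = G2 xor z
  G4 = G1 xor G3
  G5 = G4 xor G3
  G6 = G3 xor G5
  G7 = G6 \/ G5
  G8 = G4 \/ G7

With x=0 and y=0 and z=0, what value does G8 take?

0

G1 = 0 \/ 0 = 0
G2 = 0 xor 0 = 0
G3 = 0 xor 0 = 0
G4 = 0 xor 0 = 0
G5 = 0 xor 0 = 0
G6 = 0 xor 0 = 0
G7 = 0 \/ 0 = 0
G8 = 0 \/ 0 = 0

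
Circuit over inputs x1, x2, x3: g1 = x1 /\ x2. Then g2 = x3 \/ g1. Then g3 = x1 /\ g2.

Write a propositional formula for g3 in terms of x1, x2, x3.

g1 = x1 /\ x2
g2 = x3 \/ g1 = x3 \/ (x1 /\ x2)
g3 = x1 /\ g2 = x1 /\ (x3 \/ (x1 /\ x2))

x1 /\ (x3 \/ (x1 /\ x2))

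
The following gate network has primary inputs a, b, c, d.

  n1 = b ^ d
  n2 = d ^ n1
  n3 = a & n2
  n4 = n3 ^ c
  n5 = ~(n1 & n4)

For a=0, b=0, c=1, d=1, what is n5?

n1 = 0 ^ 1 = 1
n2 = 1 ^ 1 = 0
n3 = 0 & 0 = 0
n4 = 0 ^ 1 = 1
n5 = ~(1 & 1) = 0

0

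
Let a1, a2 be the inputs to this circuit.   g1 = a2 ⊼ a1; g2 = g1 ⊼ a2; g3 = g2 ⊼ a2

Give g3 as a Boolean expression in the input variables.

((a2 ⊼ a1) ⊼ a2) ⊼ a2

g1 = a2 ⊼ a1
g2 = g1 ⊼ a2 = (a2 ⊼ a1) ⊼ a2
g3 = g2 ⊼ a2 = ((a2 ⊼ a1) ⊼ a2) ⊼ a2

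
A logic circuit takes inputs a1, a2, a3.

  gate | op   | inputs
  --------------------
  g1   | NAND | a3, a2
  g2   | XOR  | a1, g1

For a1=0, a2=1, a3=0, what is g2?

g1 = 0 NAND 1 = 1
g2 = 0 XOR 1 = 1

1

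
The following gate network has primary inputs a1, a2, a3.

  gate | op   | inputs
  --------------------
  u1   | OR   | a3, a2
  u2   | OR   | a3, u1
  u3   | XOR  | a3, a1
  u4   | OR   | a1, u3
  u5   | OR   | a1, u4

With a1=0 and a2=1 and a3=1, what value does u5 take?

u3 = 1 XOR 0 = 1
u4 = 0 OR 1 = 1
u5 = 0 OR 1 = 1

1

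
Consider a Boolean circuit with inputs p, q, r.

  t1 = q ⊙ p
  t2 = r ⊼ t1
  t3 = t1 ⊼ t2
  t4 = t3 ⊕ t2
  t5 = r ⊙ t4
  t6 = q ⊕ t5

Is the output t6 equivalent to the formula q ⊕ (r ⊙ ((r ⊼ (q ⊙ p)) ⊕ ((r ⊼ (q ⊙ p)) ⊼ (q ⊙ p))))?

t1 = q ⊙ p
t2 = r ⊼ t1 = r ⊼ (q ⊙ p)
t3 = t1 ⊼ t2 = (q ⊙ p) ⊼ (r ⊼ (q ⊙ p))
t4 = t3 ⊕ t2 = ((q ⊙ p) ⊼ (r ⊼ (q ⊙ p))) ⊕ (r ⊼ (q ⊙ p))
t5 = r ⊙ t4 = r ⊙ (((q ⊙ p) ⊼ (r ⊼ (q ⊙ p))) ⊕ (r ⊼ (q ⊙ p)))
t6 = q ⊕ t5 = q ⊕ (r ⊙ (((q ⊙ p) ⊼ (r ⊼ (q ⊙ p))) ⊕ (r ⊼ (q ⊙ p))))
At p=0, q=0, r=0: circuit gives 0, formula gives 0.
At p=0, q=0, r=1: circuit gives 1, formula gives 1.
Agrees on all 8 inputs.

Yes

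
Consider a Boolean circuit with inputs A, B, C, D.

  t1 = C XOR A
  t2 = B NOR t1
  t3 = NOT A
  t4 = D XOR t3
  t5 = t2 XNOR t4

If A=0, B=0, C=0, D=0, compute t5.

1

t1 = 0 XOR 0 = 0
t2 = 0 NOR 0 = 1
t3 = NOT 0 = 1
t4 = 0 XOR 1 = 1
t5 = 1 XNOR 1 = 1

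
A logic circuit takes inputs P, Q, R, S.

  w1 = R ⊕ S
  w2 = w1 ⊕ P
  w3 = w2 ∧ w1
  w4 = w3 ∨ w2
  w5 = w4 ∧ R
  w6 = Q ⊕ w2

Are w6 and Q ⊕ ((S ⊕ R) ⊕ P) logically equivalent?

Yes

w1 = R ⊕ S
w2 = w1 ⊕ P = (R ⊕ S) ⊕ P
w6 = Q ⊕ w2 = Q ⊕ ((R ⊕ S) ⊕ P)
At P=0, Q=0, R=0, S=0: circuit gives 0, formula gives 0.
At P=0, Q=0, R=0, S=1: circuit gives 1, formula gives 1.
Agrees on all 16 inputs.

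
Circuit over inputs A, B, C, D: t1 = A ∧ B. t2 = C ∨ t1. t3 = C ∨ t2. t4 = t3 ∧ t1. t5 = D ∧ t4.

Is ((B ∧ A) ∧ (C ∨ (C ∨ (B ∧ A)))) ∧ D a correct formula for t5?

t1 = A ∧ B
t2 = C ∨ t1 = C ∨ (A ∧ B)
t3 = C ∨ t2 = C ∨ (C ∨ (A ∧ B))
t4 = t3 ∧ t1 = (C ∨ (C ∨ (A ∧ B))) ∧ (A ∧ B)
t5 = D ∧ t4 = D ∧ ((C ∨ (C ∨ (A ∧ B))) ∧ (A ∧ B))
At A=0, B=0, C=0, D=0: circuit gives 0, formula gives 0.
At A=1, B=1, C=0, D=1: circuit gives 1, formula gives 1.
Agrees on all 16 inputs.

Yes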